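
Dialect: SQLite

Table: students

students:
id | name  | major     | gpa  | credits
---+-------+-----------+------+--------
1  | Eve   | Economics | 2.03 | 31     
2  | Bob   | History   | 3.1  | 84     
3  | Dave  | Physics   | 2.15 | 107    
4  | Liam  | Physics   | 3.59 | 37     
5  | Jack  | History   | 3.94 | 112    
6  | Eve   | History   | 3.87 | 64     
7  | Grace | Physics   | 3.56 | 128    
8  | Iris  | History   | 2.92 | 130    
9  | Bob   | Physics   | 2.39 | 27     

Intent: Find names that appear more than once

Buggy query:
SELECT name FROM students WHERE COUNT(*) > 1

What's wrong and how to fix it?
Bug: COUNT(*) is an aggregate and cannot be used in WHERE

Fix: Group first, then use HAVING for the count condition

Corrected query:
SELECT name FROM students GROUP BY name HAVING COUNT(*) > 1

Result:
name
----
Bob 
Eve 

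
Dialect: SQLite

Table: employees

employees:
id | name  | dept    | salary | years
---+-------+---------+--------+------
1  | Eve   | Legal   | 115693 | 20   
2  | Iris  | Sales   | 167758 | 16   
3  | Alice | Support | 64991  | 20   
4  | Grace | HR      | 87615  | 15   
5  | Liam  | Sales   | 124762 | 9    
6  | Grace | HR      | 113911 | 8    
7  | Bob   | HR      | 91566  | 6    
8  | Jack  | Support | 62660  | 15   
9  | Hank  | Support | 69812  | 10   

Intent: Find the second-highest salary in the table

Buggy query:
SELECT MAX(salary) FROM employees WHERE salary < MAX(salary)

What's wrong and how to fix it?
Bug: MAX(salary) on the right of the comparison is an aggregate-in-WHERE error

Fix: Put the inner MAX in a scalar subquery

Corrected query:
SELECT MAX(salary) FROM employees WHERE salary < (SELECT MAX(salary) FROM employees)

Result:
MAX(salary)
-----------
124762     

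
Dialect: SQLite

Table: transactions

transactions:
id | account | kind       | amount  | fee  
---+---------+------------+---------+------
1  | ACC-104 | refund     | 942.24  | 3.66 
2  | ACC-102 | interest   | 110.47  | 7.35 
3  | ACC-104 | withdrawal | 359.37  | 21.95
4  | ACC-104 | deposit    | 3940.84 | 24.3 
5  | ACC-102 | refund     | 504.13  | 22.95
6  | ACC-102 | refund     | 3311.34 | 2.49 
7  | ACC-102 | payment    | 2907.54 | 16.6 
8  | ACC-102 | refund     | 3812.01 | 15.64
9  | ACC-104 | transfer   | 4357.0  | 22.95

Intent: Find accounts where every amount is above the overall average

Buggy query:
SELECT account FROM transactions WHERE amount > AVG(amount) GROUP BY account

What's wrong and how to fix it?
Bug: AVG() is an aggregate; it can't sit directly in WHERE

Fix: Compute the overall average in a scalar subquery and compare each group's MIN against it in HAVING

Corrected query:
SELECT account FROM transactions GROUP BY account HAVING MIN(amount) > (SELECT AVG(amount) FROM transactions)

Result:
(no rows)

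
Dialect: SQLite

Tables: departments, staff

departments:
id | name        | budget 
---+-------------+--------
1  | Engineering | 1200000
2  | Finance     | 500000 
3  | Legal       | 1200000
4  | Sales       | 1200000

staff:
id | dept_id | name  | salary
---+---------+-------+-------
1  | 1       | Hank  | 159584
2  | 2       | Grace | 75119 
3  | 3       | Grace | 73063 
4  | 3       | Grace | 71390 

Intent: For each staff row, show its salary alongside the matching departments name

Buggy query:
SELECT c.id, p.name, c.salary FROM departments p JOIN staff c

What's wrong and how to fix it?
Bug: Missing join condition: each staff row is matched to all departments rows instead of just its own

Fix: Specify the join condition linking the foreign key to the parent id

Corrected query:
SELECT c.id, p.name, c.salary FROM departments p JOIN staff c ON c.dept_id = p.id

Result:
id | name        | salary
---+-------------+-------
1  | Engineering | 159584
2  | Finance     | 75119 
3  | Legal       | 73063 
4  | Legal       | 71390 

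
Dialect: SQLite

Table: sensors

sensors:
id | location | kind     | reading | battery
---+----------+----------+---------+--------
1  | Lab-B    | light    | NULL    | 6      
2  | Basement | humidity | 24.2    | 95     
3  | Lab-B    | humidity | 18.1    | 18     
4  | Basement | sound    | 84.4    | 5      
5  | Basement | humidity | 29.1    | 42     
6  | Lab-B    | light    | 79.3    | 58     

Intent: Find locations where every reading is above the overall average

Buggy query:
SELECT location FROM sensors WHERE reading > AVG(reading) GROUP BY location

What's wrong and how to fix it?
Bug: AVG() is an aggregate; it can't sit directly in WHERE

Fix: Use a subquery for AVG and a HAVING MIN(...) filter so the condition holds for every row in the group

Corrected query:
SELECT location FROM sensors GROUP BY location HAVING MIN(reading) > (SELECT AVG(reading) FROM sensors)

Result:
(no rows)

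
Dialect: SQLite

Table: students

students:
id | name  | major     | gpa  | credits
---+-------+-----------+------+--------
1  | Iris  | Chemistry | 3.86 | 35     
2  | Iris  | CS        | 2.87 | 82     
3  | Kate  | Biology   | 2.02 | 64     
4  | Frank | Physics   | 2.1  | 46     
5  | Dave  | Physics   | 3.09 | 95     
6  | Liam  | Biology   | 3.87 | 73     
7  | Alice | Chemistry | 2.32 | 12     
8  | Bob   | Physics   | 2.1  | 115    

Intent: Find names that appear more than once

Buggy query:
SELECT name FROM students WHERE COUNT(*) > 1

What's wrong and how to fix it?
Bug: WHERE can't reference COUNT(*); aggregates are computed after WHERE

Fix: GROUP BY name, then filter groups with HAVING COUNT(*) > 1

Corrected query:
SELECT name FROM students GROUP BY name HAVING COUNT(*) > 1

Result:
name
----
Iris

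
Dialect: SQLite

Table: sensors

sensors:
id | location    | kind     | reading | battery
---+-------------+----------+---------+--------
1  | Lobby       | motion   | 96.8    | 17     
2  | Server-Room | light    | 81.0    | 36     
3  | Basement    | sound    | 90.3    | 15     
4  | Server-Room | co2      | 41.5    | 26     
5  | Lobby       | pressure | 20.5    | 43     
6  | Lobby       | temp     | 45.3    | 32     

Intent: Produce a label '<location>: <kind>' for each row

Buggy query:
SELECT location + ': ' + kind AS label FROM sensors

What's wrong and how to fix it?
Bug: '+' is numeric addition; on text columns SQLite converts them to 0 instead of concatenating

Fix: Replace + with || to concatenate text

Corrected query:
SELECT location || ': ' || kind AS label FROM sensors

Result:
label             
------------------
Lobby: motion     
Server-Room: light
Basement: sound   
Server-Room: co2  
Lobby: pressure   
Lobby: temp       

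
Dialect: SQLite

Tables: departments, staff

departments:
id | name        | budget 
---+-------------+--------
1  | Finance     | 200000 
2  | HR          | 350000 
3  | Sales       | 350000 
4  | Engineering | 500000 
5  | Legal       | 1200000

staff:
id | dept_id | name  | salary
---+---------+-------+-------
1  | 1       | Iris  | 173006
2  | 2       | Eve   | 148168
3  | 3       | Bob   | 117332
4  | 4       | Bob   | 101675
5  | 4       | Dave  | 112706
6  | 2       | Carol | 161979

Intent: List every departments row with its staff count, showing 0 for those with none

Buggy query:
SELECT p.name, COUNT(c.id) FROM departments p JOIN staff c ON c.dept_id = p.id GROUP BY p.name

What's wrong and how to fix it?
Bug: INNER JOIN drops departments rows that have no matching staff rows

Fix: Switch to LEFT JOIN to retain unmatched parent rows

Corrected query:
SELECT p.name, COUNT(c.id) FROM departments p LEFT JOIN staff c ON c.dept_id = p.id GROUP BY p.name

Result:
name        | COUNT(c.id)
------------+------------
Engineering | 2          
Finance     | 1          
HR          | 2          
Legal       | 0          
Sales       | 1          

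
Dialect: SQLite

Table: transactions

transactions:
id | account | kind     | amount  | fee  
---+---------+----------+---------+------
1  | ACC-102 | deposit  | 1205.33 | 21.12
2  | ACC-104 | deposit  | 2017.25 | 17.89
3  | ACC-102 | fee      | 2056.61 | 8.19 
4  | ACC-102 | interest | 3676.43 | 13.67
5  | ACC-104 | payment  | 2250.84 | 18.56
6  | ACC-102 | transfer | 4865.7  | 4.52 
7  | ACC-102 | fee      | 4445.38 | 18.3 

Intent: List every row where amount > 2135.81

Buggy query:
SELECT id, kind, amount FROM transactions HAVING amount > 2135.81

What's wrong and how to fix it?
Bug: HAVING filters the output of aggregation, but this query has no GROUP BY and no aggregate functions, so SQLite rejects it (HAVING clause on a non-aggregate query); the condition here is per row

Fix: Replace HAVING with WHERE since the condition applies to individual rows

Corrected query:
SELECT id, kind, amount FROM transactions WHERE amount > 2135.81

Result:
id | kind     | amount 
---+----------+--------
4  | interest | 3676.43
5  | payment  | 2250.84
6  | transfer | 4865.7 
7  | fee      | 4445.38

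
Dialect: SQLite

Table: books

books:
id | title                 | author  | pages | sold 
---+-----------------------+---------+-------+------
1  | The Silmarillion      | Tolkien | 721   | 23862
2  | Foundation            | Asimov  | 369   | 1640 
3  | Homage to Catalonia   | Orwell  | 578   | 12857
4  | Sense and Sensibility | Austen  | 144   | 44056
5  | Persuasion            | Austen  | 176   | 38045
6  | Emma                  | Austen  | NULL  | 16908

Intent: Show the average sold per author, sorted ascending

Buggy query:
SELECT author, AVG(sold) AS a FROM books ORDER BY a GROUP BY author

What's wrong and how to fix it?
Bug: GROUP BY must precede ORDER BY

Fix: Move ORDER BY to the end, after GROUP BY

Corrected query:
SELECT author, AVG(sold) AS a FROM books GROUP BY author ORDER BY a

Result:
author  | a    
--------+------
Asimov  | 1640 
Orwell  | 12857
Tolkien | 23862
Austen  | 33003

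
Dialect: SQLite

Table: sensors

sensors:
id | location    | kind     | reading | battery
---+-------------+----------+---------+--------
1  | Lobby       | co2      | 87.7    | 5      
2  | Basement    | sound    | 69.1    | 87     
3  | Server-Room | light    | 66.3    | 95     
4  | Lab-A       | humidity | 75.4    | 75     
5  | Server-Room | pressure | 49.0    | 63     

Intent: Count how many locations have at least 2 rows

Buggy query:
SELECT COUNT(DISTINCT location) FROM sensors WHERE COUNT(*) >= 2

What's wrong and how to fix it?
Bug: COUNT(*) cannot appear in WHERE; the per-group count doesn't exist yet

Fix: Group first with HAVING COUNT(*) >= 2, then COUNT the resulting groups

Corrected query:
SELECT COUNT(*) FROM (SELECT location FROM sensors GROUP BY location HAVING COUNT(*) >= 2)

Result:
COUNT(*)
--------
1       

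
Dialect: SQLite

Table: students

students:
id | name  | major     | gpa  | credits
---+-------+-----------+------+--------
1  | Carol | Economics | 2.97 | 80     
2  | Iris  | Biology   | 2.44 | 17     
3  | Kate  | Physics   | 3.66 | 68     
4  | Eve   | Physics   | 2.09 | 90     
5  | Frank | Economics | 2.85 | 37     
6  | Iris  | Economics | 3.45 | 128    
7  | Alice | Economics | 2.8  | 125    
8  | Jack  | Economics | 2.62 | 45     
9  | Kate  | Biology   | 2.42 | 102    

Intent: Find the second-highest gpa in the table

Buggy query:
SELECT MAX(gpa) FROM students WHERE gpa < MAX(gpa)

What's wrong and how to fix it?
Bug: The inner MAX is an aggregate inside WHERE, which is not allowed

Fix: Put the inner MAX in a scalar subquery

Corrected query:
SELECT MAX(gpa) FROM students WHERE gpa < (SELECT MAX(gpa) FROM students)

Result:
MAX(gpa)
--------
3.45    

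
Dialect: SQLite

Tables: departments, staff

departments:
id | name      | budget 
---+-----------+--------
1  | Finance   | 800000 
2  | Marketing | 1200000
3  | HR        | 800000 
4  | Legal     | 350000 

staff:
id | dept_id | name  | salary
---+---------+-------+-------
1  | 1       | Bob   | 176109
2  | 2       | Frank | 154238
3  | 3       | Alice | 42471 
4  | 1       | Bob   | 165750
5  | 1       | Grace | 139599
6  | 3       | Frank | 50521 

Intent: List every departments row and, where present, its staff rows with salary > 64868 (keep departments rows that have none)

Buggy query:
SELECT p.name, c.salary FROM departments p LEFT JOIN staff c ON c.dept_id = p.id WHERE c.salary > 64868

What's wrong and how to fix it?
Bug: A WHERE condition on the right-hand table after LEFT JOIN drops unmatched parents

Fix: Move the right-table condition into the ON clause so unmatched parents are kept

Corrected query:
SELECT p.name, c.salary FROM departments p LEFT JOIN staff c ON c.dept_id = p.id AND c.salary > 64868

Result:
name      | salary
----------+-------
Finance   | 139599
Finance   | 165750
Finance   | 176109
Marketing | 154238
HR        | NULL  
Legal     | NULL  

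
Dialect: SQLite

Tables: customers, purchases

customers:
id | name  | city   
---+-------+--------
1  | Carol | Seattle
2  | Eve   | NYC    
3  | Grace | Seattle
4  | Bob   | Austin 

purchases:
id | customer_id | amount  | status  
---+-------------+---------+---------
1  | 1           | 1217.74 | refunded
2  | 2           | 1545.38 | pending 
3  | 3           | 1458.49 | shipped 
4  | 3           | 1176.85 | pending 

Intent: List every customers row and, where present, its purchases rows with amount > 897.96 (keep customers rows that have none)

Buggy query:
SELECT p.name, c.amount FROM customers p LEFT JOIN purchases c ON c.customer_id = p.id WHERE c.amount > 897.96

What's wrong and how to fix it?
Bug: Filtering c.amount in WHERE discards the NULL rows produced by LEFT JOIN, turning it into an inner join

Fix: Move the right-table condition into the ON clause so unmatched parents are kept

Corrected query:
SELECT p.name, c.amount FROM customers p LEFT JOIN purchases c ON c.customer_id = p.id AND c.amount > 897.96

Result:
name  | amount 
------+--------
Carol | 1217.74
Eve   | 1545.38
Grace | 1176.85
Grace | 1458.49
Bob   | NULL   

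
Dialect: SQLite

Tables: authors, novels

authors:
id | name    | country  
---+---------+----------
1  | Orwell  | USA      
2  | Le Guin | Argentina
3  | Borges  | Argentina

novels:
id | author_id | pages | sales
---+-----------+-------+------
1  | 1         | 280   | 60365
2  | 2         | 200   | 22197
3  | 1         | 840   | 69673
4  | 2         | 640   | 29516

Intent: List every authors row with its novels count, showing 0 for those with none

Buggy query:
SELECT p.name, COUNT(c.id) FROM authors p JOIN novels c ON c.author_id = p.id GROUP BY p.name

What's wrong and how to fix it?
Bug: INNER JOIN drops authors rows that have no matching novels rows

Fix: Use LEFT JOIN so parents without children still appear (COUNT(c.id) gives 0)

Corrected query:
SELECT p.name, COUNT(c.id) FROM authors p LEFT JOIN novels c ON c.author_id = p.id GROUP BY p.name

Result:
name    | COUNT(c.id)
--------+------------
Borges  | 0          
Le Guin | 2          
Orwell  | 2          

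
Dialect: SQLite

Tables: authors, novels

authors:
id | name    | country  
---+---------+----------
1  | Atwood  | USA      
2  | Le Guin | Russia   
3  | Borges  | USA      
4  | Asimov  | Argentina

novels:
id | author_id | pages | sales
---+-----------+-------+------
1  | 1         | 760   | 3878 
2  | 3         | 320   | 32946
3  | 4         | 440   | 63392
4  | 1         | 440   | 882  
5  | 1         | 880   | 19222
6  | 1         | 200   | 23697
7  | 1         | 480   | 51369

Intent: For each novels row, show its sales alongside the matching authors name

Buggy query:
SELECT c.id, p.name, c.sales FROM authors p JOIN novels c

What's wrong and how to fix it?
Bug: JOIN with no ON clause produces a cartesian product; every novels row pairs with every authors row

Fix: Specify the join condition linking the foreign key to the parent id

Corrected query:
SELECT c.id, p.name, c.sales FROM authors p JOIN novels c ON c.author_id = p.id

Result:
id | name   | sales
---+--------+------
1  | Atwood | 3878 
2  | Borges | 32946
3  | Asimov | 63392
4  | Atwood | 882  
5  | Atwood | 19222
6  | Atwood | 23697
7  | Atwood | 51369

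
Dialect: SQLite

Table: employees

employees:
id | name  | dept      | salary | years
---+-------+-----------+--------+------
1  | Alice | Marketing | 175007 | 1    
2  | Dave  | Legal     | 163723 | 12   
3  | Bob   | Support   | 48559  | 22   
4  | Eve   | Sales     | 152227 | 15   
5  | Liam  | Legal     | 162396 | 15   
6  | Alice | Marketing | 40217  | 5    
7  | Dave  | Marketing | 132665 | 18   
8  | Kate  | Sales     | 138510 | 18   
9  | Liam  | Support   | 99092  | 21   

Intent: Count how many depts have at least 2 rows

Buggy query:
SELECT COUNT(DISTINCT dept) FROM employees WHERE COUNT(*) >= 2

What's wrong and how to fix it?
Bug: COUNT(*) cannot appear in WHERE; the per-group count doesn't exist yet

Fix: Use a subquery that GROUPs and filters with HAVING, then count its rows

Corrected query:
SELECT COUNT(*) FROM (SELECT dept FROM employees GROUP BY dept HAVING COUNT(*) >= 2)

Result:
COUNT(*)
--------
4       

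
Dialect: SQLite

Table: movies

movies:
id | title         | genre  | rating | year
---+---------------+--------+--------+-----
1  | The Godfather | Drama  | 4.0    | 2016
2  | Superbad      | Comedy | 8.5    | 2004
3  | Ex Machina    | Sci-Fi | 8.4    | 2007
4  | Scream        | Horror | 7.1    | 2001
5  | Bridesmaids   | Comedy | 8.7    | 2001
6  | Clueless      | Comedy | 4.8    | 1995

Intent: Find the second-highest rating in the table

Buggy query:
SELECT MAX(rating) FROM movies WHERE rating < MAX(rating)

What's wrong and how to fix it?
Bug: MAX(rating) on the right of the comparison is an aggregate-in-WHERE error

Fix: Compute the overall MAX in a subquery, then take MAX of rows below it

Corrected query:
SELECT MAX(rating) FROM movies WHERE rating < (SELECT MAX(rating) FROM movies)

Result:
MAX(rating)
-----------
8.5        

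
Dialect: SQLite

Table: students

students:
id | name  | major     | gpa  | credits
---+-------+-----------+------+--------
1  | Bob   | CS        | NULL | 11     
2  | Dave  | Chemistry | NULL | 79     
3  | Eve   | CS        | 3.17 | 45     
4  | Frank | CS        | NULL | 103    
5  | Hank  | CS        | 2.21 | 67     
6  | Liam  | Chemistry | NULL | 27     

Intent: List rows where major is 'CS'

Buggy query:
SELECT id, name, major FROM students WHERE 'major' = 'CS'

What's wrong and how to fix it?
Bug: 'major' in single quotes is a string literal, not the column; the comparison is literal-vs-literal and never true

Fix: Remove the quotes around the column name (or use double quotes for an identifier)

Corrected query:
SELECT id, name, major FROM students WHERE major = 'CS'

Result:
id | name  | major
---+-------+------
1  | Bob   | CS   
3  | Eve   | CS   
4  | Frank | CS   
5  | Hank  | CS   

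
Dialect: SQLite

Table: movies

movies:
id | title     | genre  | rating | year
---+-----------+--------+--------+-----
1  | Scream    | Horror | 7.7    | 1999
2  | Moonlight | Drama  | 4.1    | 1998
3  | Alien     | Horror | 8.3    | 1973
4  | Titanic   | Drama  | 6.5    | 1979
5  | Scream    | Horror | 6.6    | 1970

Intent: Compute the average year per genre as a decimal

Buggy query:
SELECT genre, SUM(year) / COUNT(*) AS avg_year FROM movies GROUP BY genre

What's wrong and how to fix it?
Bug: Both operands are integers, so '/' performs integer division and truncates

Fix: Multiply by 1.0 (or CAST to REAL) to force floating-point division

Corrected query:
SELECT genre, SUM(year) * 1.0 / COUNT(*) AS avg_year FROM movies GROUP BY genre

Result:
genre  | avg_year   
-------+------------
Drama  | 1988.5     
Horror | 1980.666667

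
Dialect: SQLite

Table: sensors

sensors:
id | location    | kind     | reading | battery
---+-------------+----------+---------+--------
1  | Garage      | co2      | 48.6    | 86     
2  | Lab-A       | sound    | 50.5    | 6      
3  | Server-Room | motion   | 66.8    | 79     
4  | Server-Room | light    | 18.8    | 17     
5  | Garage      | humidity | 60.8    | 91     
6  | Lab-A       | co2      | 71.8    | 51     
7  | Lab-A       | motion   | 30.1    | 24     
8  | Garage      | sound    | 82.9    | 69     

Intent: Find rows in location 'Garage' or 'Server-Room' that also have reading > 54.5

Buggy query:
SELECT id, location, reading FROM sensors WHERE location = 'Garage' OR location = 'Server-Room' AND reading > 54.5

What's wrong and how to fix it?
Bug: AND binds tighter than OR, so this parses as location = 'Garage' OR (location = 'Server-Room' AND reading > 54.5)

Fix: Add parentheses around the OR so the AND applies to both alternatives

Corrected query:
SELECT id, location, reading FROM sensors WHERE (location = 'Garage' OR location = 'Server-Room') AND reading > 54.5

Result:
id | location    | reading
---+-------------+--------
3  | Server-Room | 66.8   
5  | Garage      | 60.8   
8  | Garage      | 82.9   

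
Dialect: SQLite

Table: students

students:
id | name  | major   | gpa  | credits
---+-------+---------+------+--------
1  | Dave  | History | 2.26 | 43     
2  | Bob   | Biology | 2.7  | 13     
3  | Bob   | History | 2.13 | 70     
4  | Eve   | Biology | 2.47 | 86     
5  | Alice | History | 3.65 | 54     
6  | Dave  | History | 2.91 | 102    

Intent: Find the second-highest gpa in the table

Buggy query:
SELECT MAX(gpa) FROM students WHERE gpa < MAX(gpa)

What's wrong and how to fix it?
Bug: The inner MAX is an aggregate inside WHERE, which is not allowed

Fix: Put the inner MAX in a scalar subquery

Corrected query:
SELECT MAX(gpa) FROM students WHERE gpa < (SELECT MAX(gpa) FROM students)

Result:
MAX(gpa)
--------
2.91    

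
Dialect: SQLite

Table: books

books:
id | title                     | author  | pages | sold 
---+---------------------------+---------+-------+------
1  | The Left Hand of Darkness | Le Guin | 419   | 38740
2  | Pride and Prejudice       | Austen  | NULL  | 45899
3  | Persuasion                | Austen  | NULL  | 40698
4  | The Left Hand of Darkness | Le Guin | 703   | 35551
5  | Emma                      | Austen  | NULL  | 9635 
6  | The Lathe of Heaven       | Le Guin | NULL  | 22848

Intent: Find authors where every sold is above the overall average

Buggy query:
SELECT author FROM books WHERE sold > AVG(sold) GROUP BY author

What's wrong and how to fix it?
Bug: WHERE evaluates per row before aggregation, so AVG() is unavailable

Fix: Compute the overall average in a scalar subquery and compare each group's MIN against it in HAVING

Corrected query:
SELECT author FROM books GROUP BY author HAVING MIN(sold) > (SELECT AVG(sold) FROM books)

Result:
(no rows)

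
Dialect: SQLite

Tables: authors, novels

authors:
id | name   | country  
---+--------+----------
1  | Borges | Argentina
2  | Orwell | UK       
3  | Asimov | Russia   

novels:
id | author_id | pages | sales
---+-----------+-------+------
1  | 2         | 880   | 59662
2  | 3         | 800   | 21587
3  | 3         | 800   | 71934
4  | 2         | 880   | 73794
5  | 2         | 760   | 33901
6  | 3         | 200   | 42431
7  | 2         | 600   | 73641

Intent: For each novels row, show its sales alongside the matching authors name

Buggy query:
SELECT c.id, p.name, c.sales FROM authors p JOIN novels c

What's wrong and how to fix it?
Bug: Missing join condition: each novels row is matched to all authors rows instead of just its own

Fix: Specify the join condition linking the foreign key to the parent id

Corrected query:
SELECT c.id, p.name, c.sales FROM authors p JOIN novels c ON c.author_id = p.id

Result:
id | name   | sales
---+--------+------
1  | Orwell | 59662
2  | Asimov | 21587
3  | Asimov | 71934
4  | Orwell | 73794
5  | Orwell | 33901
6  | Asimov | 42431
7  | Orwell | 73641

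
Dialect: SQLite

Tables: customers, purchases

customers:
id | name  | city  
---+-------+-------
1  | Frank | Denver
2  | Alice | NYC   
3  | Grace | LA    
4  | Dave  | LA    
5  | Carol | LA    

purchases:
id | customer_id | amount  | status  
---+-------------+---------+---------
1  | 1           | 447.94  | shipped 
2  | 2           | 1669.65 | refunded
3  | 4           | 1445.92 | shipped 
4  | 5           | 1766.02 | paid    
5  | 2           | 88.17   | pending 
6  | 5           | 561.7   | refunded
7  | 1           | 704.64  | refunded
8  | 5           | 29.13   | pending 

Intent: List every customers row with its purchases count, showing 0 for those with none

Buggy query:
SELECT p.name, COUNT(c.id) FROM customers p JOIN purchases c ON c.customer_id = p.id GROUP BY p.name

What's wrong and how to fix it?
Bug: INNER JOIN drops customers rows that have no matching purchases rows

Fix: Use LEFT JOIN so parents without children still appear (COUNT(c.id) gives 0)

Corrected query:
SELECT p.name, COUNT(c.id) FROM customers p LEFT JOIN purchases c ON c.customer_id = p.id GROUP BY p.name

Result:
name  | COUNT(c.id)
------+------------
Alice | 2          
Carol | 3          
Dave  | 1          
Frank | 2          
Grace | 0          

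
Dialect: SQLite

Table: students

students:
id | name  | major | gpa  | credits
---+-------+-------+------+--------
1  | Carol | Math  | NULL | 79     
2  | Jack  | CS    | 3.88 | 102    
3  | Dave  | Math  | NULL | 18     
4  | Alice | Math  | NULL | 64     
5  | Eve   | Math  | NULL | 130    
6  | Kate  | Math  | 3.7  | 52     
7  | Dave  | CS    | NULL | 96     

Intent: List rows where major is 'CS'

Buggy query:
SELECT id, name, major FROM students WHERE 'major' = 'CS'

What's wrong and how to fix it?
Bug: Single quotes denote string literals in SQL; the column name is being compared as a constant string

Fix: Remove the quotes around the column name (or use double quotes for an identifier)

Corrected query:
SELECT id, name, major FROM students WHERE major = 'CS'

Result:
id | name | major
---+------+------
2  | Jack | CS   
7  | Dave | CS   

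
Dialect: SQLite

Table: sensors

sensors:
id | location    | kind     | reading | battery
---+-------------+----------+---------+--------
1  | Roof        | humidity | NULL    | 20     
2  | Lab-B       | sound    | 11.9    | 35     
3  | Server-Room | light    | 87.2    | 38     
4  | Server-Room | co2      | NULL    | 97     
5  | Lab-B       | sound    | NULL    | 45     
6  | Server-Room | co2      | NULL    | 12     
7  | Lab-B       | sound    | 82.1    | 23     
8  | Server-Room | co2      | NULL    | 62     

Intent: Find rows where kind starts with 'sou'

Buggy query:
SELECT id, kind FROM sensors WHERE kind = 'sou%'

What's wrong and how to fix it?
Bug: Wildcards only work with LIKE; '=' treats '%' as a literal character

Fix: Replace '=' with LIKE so 'sou%' is treated as a pattern

Corrected query:
SELECT id, kind FROM sensors WHERE kind LIKE 'sou%'

Result:
id | kind 
---+------
2  | sound
5  | sound
7  | sound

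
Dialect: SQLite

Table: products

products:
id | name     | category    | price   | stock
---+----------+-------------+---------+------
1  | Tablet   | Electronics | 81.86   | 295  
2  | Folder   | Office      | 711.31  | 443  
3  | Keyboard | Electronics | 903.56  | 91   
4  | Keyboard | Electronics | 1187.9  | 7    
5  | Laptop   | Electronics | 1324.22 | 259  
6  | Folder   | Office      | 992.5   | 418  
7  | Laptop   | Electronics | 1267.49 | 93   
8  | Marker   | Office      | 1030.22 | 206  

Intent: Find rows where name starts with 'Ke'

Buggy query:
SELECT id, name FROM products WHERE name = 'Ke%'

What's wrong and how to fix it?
Bug: Wildcards only work with LIKE; '=' treats '%' as a literal character

Fix: Use LIKE for wildcard pattern matching

Corrected query:
SELECT id, name FROM products WHERE name LIKE 'Ke%'

Result:
id | name    
---+---------
3  | Keyboard
4  | Keyboard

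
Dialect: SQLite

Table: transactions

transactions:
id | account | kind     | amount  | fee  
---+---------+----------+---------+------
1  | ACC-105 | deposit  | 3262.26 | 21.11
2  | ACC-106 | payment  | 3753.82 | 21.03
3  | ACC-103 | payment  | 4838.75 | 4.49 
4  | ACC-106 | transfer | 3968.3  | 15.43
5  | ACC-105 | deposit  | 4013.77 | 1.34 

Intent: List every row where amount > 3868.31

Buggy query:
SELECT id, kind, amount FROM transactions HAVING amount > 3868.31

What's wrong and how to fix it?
Bug: This is a non-aggregate query (no GROUP BY, no aggregates), so in SQLite the HAVING clause is invalid here; a row-level condition belongs in WHERE

Fix: Replace HAVING with WHERE since the condition applies to individual rows

Corrected query:
SELECT id, kind, amount FROM transactions WHERE amount > 3868.31

Result:
id | kind     | amount 
---+----------+--------
3  | payment  | 4838.75
4  | transfer | 3968.3 
5  | deposit  | 4013.77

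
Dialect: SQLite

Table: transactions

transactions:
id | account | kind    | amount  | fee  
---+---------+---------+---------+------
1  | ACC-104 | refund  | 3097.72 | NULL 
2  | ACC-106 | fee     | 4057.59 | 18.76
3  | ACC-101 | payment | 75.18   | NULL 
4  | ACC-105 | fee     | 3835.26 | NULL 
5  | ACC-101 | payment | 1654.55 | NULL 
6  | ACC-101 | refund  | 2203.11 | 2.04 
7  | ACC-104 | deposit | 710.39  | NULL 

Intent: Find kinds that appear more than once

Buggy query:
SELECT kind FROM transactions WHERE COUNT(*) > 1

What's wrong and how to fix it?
Bug: COUNT(*) is an aggregate and cannot be used in WHERE

Fix: GROUP BY kind, then filter groups with HAVING COUNT(*) > 1

Corrected query:
SELECT kind FROM transactions GROUP BY kind HAVING COUNT(*) > 1

Result:
kind   
-------
fee    
payment
refund 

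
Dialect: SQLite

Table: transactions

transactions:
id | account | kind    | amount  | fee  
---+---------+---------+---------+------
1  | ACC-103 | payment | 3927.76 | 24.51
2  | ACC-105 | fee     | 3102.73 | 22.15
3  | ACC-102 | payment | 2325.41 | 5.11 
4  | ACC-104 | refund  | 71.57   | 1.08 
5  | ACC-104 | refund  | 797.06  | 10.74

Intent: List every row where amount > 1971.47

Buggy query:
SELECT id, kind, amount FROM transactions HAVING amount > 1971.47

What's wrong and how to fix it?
Bug: This is a non-aggregate query (no GROUP BY, no aggregates), so in SQLite the HAVING clause is invalid here; a row-level condition belongs in WHERE

Fix: Replace HAVING with WHERE since the condition applies to individual rows

Corrected query:
SELECT id, kind, amount FROM transactions WHERE amount > 1971.47

Result:
id | kind    | amount 
---+---------+--------
1  | payment | 3927.76
2  | fee     | 3102.73
3  | payment | 2325.41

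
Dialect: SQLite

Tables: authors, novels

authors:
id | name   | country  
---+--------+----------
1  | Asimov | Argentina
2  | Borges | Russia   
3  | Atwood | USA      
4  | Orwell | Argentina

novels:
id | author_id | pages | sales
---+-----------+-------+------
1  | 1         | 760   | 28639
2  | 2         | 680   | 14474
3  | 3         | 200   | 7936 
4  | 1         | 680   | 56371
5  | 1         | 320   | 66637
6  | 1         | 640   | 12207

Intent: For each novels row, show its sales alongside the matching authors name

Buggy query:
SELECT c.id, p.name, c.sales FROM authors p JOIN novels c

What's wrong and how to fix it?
Bug: JOIN with no ON clause produces a cartesian product; every novels row pairs with every authors row

Fix: Add ON c.author_id = p.id to the JOIN

Corrected query:
SELECT c.id, p.name, c.sales FROM authors p JOIN novels c ON c.author_id = p.id

Result:
id | name   | sales
---+--------+------
1  | Asimov | 28639
2  | Borges | 14474
3  | Atwood | 7936 
4  | Asimov | 56371
5  | Asimov | 66637
6  | Asimov | 12207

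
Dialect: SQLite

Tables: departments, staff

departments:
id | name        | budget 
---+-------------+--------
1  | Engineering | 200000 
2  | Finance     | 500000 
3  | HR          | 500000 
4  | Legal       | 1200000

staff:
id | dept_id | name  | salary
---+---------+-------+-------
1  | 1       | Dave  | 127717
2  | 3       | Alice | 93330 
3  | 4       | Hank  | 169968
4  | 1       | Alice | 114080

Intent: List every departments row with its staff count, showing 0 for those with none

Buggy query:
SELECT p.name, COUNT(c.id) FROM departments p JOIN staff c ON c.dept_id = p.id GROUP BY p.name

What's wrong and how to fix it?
Bug: INNER JOIN drops departments rows that have no matching staff rows

Fix: Switch to LEFT JOIN to retain unmatched parent rows

Corrected query:
SELECT p.name, COUNT(c.id) FROM departments p LEFT JOIN staff c ON c.dept_id = p.id GROUP BY p.name

Result:
name        | COUNT(c.id)
------------+------------
Engineering | 2          
Finance     | 0          
HR          | 1          
Legal       | 1          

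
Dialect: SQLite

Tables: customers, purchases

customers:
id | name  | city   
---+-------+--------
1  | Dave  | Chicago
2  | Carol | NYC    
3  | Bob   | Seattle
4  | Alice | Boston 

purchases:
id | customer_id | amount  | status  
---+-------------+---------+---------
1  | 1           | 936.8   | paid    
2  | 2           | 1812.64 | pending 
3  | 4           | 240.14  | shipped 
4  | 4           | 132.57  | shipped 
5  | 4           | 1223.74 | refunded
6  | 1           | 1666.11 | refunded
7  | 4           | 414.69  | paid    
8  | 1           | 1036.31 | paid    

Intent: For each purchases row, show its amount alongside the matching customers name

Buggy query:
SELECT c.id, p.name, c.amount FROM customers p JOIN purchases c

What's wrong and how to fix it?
Bug: JOIN with no ON clause produces a cartesian product; every purchases row pairs with every customers row

Fix: Add ON c.customer_id = p.id to the JOIN

Corrected query:
SELECT c.id, p.name, c.amount FROM customers p JOIN purchases c ON c.customer_id = p.id

Result:
id | name  | amount 
---+-------+--------
1  | Dave  | 936.8  
2  | Carol | 1812.64
3  | Alice | 240.14 
4  | Alice | 132.57 
5  | Alice | 1223.74
6  | Dave  | 1666.11
7  | Alice | 414.69 
8  | Dave  | 1036.31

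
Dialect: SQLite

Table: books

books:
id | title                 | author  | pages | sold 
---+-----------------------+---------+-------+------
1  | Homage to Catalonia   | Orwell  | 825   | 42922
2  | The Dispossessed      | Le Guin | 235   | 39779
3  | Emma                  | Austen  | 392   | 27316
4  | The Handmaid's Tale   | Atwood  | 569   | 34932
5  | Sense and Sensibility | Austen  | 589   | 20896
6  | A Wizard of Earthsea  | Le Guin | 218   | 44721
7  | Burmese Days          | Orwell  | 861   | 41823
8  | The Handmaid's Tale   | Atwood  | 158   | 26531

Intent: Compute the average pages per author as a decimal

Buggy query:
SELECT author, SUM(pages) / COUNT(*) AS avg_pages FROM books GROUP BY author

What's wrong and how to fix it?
Bug: SUM(pages) and COUNT(*) are both integers; the division truncates the fractional part

Fix: Multiply by 1.0 (or CAST to REAL) to force floating-point division

Corrected query:
SELECT author, SUM(pages) * 1.0 / COUNT(*) AS avg_pages FROM books GROUP BY author

Result:
author  | avg_pages
--------+----------
Atwood  | 363.5    
Austen  | 490.5    
Le Guin | 226.5    
Orwell  | 843      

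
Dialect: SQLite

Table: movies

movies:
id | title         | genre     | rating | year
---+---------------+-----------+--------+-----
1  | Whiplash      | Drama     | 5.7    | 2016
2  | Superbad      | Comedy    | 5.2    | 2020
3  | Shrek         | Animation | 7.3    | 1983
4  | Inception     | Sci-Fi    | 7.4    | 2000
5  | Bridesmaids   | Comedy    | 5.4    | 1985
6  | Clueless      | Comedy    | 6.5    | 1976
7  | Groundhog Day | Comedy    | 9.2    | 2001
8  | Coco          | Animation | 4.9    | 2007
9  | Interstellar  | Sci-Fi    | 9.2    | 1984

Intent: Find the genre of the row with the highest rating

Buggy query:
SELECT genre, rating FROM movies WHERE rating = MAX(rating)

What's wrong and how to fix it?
Bug: WHERE is evaluated per row; an aggregate over the whole table isn't defined there

Fix: Use a subquery: WHERE rating = (SELECT MAX(rating) FROM movies)

Corrected query:
SELECT genre, rating FROM movies WHERE rating = (SELECT MAX(rating) FROM movies)

Result:
genre  | rating
-------+-------
Comedy | 9.2   
Sci-Fi | 9.2   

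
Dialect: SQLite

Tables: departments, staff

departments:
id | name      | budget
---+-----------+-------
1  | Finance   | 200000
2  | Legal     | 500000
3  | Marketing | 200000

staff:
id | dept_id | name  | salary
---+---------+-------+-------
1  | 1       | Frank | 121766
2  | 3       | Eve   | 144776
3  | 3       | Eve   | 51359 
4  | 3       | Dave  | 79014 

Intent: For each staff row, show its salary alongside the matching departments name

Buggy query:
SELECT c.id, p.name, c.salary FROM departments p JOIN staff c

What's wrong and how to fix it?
Bug: Missing join condition: each staff row is matched to all departments rows instead of just its own

Fix: Add ON c.dept_id = p.id to the JOIN

Corrected query:
SELECT c.id, p.name, c.salary FROM departments p JOIN staff c ON c.dept_id = p.id

Result:
id | name      | salary
---+-----------+-------
1  | Finance   | 121766
2  | Marketing | 144776
3  | Marketing | 51359 
4  | Marketing | 79014 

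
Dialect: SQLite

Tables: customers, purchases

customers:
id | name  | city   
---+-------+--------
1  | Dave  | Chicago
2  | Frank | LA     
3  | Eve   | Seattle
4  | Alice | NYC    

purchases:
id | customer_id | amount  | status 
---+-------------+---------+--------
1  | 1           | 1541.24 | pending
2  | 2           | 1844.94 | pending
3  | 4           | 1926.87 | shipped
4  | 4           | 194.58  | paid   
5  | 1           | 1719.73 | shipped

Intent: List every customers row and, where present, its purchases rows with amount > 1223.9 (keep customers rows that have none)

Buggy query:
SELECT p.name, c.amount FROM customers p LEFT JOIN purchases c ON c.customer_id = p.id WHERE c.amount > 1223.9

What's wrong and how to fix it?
Bug: Filtering c.amount in WHERE discards the NULL rows produced by LEFT JOIN, turning it into an inner join

Fix: Put 'c.amount > 1223.9' in the JOIN's ON clause instead of WHERE

Corrected query:
SELECT p.name, c.amount FROM customers p LEFT JOIN purchases c ON c.customer_id = p.id AND c.amount > 1223.9

Result:
name  | amount 
------+--------
Dave  | 1541.24
Dave  | 1719.73
Frank | 1844.94
Eve   | NULL   
Alice | 1926.87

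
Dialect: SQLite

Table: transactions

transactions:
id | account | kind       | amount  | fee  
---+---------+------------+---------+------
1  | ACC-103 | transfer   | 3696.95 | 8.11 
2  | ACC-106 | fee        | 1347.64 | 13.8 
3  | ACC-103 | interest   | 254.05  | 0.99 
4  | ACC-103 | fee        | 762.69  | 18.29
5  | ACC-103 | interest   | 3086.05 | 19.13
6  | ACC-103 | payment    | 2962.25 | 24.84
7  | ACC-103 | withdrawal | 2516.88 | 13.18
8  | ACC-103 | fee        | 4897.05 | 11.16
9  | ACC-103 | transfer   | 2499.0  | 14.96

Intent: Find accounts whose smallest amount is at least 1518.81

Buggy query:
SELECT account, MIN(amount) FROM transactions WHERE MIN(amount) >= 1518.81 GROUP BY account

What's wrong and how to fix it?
Bug: Aggregates like MIN are computed per group after WHERE runs

Fix: Replace WHERE with HAVING after the GROUP BY

Corrected query:
SELECT account, MIN(amount) FROM transactions GROUP BY account HAVING MIN(amount) >= 1518.81

Result:
(no rows)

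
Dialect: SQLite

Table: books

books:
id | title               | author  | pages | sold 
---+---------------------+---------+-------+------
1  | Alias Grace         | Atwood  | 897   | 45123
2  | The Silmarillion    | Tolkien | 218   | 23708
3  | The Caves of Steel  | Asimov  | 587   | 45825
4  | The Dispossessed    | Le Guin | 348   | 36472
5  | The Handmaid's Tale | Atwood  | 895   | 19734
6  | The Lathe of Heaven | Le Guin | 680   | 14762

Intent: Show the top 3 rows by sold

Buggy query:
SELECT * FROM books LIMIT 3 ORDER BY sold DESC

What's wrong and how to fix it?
Bug: LIMIT must come after ORDER BY

Fix: Swap the clauses: ORDER BY first, then LIMIT

Corrected query:
SELECT * FROM books ORDER BY sold DESC LIMIT 3

Result:
id | title              | author  | pages | sold 
---+--------------------+---------+-------+------
3  | The Caves of Steel | Asimov  | 587   | 45825
1  | Alias Grace        | Atwood  | 897   | 45123
4  | The Dispossessed   | Le Guin | 348   | 36472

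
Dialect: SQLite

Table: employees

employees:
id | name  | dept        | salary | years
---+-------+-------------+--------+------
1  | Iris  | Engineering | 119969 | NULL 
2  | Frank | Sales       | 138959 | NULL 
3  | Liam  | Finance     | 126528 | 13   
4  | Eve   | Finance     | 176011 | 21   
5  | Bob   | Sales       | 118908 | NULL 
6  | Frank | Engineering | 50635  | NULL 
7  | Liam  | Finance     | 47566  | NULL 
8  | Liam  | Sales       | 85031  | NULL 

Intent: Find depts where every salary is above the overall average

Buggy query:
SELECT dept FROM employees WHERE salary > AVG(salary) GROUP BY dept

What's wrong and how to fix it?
Bug: AVG() is an aggregate; it can't sit directly in WHERE

Fix: Use a subquery for AVG and a HAVING MIN(...) filter so the condition holds for every row in the group

Corrected query:
SELECT dept FROM employees GROUP BY dept HAVING MIN(salary) > (SELECT AVG(salary) FROM employees)

Result:
(no rows)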